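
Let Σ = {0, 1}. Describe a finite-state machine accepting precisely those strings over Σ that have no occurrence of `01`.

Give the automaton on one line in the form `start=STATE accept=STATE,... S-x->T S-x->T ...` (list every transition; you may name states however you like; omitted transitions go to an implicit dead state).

start=S0 accept=S0,S1 S0-0->S1 S0-1->S0 S1-0->S1 S1-1->S2 S2-0->S2 S2-1->S2

This is the complement of 'contains `01`'. Use the same substring-matching states — S0 through S2 holding how much of `01` has just been matched — but flip the accepting set: everything except the trap S2 accepts.
A 3-state machine:
        0   1  
>* S0   S1  S0 
 * S1   S1  S2 
   S2   S2  S2 
(> = start, * = accepting)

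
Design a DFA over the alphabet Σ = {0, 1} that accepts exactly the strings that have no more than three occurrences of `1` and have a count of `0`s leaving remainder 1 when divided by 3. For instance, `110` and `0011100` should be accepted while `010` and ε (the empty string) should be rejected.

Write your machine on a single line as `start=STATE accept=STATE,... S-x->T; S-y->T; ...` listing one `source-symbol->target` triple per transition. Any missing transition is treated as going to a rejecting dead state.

start=s0; accept=s1,s4,s7,s10; s0-0->s1; s0-1->s2; s1-0->s3; s1-1->s4; s2-0->s4; s2-1->s5; s3-0->s0; s3-1->s6; s4-0->s6; s4-1->s7; s5-0->s7; s5-1->s8; s6-0->s2; s6-1->s9; s7-0->s9; s7-1->s10; s8-0->s10; s8-1->s11; s9-0->s5; s9-1->s12; s10-0->s12; s10-1->s11; s11-0->s11; s11-1->s11; s12-0->s8; s12-1->s11

Build one automaton per condition and run them in lockstep. One (5 states) tracks the count of `1`s, saturating at 4; the other (3 states) tracks the count of `0`s modulo 3. Each combined state is a pair, one component from each; accept when both components accept. Minimizing collapses redundant product states.
With 13 states:
          0    1  
>  s0     s1   s2 
 * s1     s3   s4 
   s2     s4   s5 
   s3     s0   s6 
 * s4     s6   s7 
   s5     s7   s8 
   s6     s2   s9 
 * s7     s9  s10 
   s8    s10  s11 
   s9     s5  s12 
 * s10   s12  s11 
   s11   s11  s11 
   s12    s8  s11 
(> = start, * = accepting)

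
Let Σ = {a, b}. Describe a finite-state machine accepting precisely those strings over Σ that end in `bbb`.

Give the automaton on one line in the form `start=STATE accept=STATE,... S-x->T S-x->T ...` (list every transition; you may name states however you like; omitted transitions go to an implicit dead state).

start=q0 accept=q3 q0-a->q0 q0-b->q1 q1-a->q0 q1-b->q2 q2-a->q0 q2-b->q3 q3-a->q0 q3-b->q3

Remember how much of `bbb` the current input suffix matches. State q0 means no match yet; q1 means the last symbol is `b`; q2 means the last 2 symbols are `bb`; q3 means the last 3 symbols are `bbb`. Only q3 accepts. On a mismatch, fall back to the longest proper suffix that is still a prefix of `bbb`.
        a   b  
>  q0   q0  q1 
   q1   q0  q2 
   q2   q0  q3 
 * q3   q0  q3 
(> = start, * = accepting)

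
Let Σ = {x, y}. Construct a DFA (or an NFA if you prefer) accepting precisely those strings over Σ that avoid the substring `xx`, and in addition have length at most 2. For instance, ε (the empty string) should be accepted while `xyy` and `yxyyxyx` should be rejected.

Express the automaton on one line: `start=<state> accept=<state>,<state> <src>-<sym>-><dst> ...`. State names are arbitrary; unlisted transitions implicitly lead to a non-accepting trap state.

start=q0 accept=q0,q1,q2,q4 q0-x->q1 q0-y->q2 q1-x->q3 q1-y->q4 q2-x->q4 q2-y->q4 q3-x->q3 q3-y->q3 q4-x->q3 q4-y->q3

Run two small machines in parallel and take their product. One (3 states) tracks partial matches of the forbidden pattern `xx`; the other (4 states) tracks the input length, saturating at 3. Each combined state is a pair, one component from each; accept when both components accept. After merging equivalent states the machine shrinks.
A 5-state machine:
        x   y  
>* q0   q1  q2 
 * q1   q3  q4 
 * q2   q4  q4 
   q3   q3  q3 
 * q4   q3  q3 
(> = start, * = accepting)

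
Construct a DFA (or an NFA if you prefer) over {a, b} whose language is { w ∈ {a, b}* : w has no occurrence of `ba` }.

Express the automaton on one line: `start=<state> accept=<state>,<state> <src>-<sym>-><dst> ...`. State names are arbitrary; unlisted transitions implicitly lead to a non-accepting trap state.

start=s0 accept=s0,s1 s0-a->s0 s0-b->s1 s1-a->s2 s1-b->s1 s2-a->s2 s2-b->s2

This is the complement of 'contains `ba`'. Use the same substring-matching states — s0 through s2 holding how much of `ba` has just been matched — but flip the accepting set: everything except the trap s2 accepts.
3 states suffice.
        a   b  
>* s0   s0  s1 
 * s1   s2  s1 
   s2   s2  s2 
(> = start, * = accepting)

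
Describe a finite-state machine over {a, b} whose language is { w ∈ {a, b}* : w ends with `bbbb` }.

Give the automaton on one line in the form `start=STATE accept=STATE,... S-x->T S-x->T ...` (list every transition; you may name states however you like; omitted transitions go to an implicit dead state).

start=S0 accept=S4 S0-a->S0 S0-b->S1 S1-a->S0 S1-b->S2 S2-a->S0 S2-b->S3 S3-a->S0 S3-b->S4 S4-a->S0 S4-b->S4

Let each state record the length of the longest suffix of the input read so far that is also a prefix of `bbbb`. S1 means the last symbol is `b`; S2 means the last 2 symbols are `bb`; S3 means the last 3 symbols are `bbb`; S4 means the last 4 symbols are `bbbb`. Accept only at S4, where the string currently ends in `bbbb`.
        a   b  
>  S0   S0  S1 
   S1   S0  S2 
   S2   S0  S3 
   S3   S0  S4 
 * S4   S0  S4 
(> = start, * = accepting)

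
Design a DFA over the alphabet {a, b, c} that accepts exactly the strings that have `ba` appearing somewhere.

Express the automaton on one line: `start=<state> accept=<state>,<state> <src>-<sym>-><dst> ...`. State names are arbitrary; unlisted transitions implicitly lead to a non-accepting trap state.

start=q0 accept=q2 q0-a->q0 q0-b->q1 q0-c->q0 q1-a->q2 q1-b->q1 q1-c->q0 q2-a->q2 q2-b->q2 q2-c->q2

States q0..q1 record the length of the longest prefix of `ba` that matches the current input suffix. Reaching q2 means `ba` has been seen, and we stay there forever. Accept from q2.
With 3 states:
        a   b   c  
>  q0   q0  q1  q0 
   q1   q2  q1  q0 
 * q2   q2  q2  q2 
(> = start, * = accepting)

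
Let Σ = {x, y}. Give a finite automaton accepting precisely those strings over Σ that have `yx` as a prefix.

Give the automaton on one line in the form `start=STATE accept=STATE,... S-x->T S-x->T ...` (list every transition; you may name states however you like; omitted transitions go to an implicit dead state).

Walk along `yx` while the input agrees: from q0 take `y` to q1, and so on. Any deviation drops to the rejecting sink q3. Once q2 is reached the prefix is confirmed and every continuation is accepted.
A 4-state machine:
        x   y  
>  q0   q3  q1 
   q1   q2  q3 
 * q2   q2  q2 
   q3   q3  q3 
(> = start, * = accepting)

start=q0 accept=q2 q0-x->q3 q0-y->q1 q1-x->q2 q1-y->q3 q2-x->q2 q2-y->q2 q3-x->q3 q3-y->q3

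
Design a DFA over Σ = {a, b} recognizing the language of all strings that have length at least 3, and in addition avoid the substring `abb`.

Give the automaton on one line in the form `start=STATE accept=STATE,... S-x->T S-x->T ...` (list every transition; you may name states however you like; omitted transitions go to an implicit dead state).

start=q0 accept=q6,q7,q9 q0-a->q1 q0-b->q2 q1-a->q3 q1-b->q4 q2-a->q3 q2-b->q5 q3-a->q6 q3-b->q7 q4-a->q6 q4-b->q8 q5-a->q6 q5-b->q9 q6-a->q6 q6-b->q7 q7-a->q6 q7-b->q8 q8-a->q8 q8-b->q8 q9-a->q6 q9-b->q9

Run two small machines in parallel and take their product. One (5 states) tracks the input length, saturating at 4; the other (4 states) tracks partial matches of the forbidden pattern `abb`. Each combined state is a pair, one component from each; accept when both components accept. Minimizing collapses redundant product states.
A 10-state machine:
        a   b  
>  q0   q1  q2 
   q1   q3  q4 
   q2   q3  q5 
   q3   q6  q7 
   q4   q6  q8 
   q5   q6  q9 
 * q6   q6  q7 
 * q7   q6  q8 
   q8   q8  q8 
 * q9   q6  q9 
(> = start, * = accepting)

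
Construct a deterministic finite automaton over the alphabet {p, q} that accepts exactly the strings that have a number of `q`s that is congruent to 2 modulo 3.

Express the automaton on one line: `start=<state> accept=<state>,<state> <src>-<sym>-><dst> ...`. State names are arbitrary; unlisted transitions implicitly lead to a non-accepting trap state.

The only thing that matters is how many `q`s have appeared, reduced mod 3. Use one state per residue: s0 for 0, …, s2 for 2. Reading `q` moves to the next residue; anything else stays put. s2 is accepting.
With 3 states:
        p   q  
>  s0   s0  s1 
   s1   s1  s2 
 * s2   s2  s0 
(> = start, * = accepting)

start=s0 accept=s2 s0-p->s0 s0-q->s1 s1-p->s1 s1-q->s2 s2-p->s2 s2-q->s0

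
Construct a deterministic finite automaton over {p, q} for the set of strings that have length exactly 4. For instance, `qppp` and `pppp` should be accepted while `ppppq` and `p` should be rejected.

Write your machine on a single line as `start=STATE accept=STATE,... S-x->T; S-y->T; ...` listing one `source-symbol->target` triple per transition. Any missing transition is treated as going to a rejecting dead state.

start=s0; accept=s4; s0-p->s1; s0-q->s1; s1-p->s2; s1-q->s2; s2-p->s3; s2-q->s3; s3-p->s4; s3-q->s4; s4-p->s5; s4-q->s5; s5-p->s5; s5-q->s5

Count input length up to 5: every symbol moves from s0 toward s5, which means 'more than 4' and absorbs. Accept from {s4}.
A 6-state machine:
        p   q  
>  s0   s1  s1 
   s1   s2  s2 
   s2   s3  s3 
   s3   s4  s4 
 * s4   s5  s5 
   s5   s5  s5 
(> = start, * = accepting)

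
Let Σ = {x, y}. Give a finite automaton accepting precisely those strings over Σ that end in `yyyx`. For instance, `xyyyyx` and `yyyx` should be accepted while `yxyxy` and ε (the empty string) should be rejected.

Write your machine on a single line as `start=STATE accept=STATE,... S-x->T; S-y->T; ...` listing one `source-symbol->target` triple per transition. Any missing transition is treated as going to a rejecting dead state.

start=S0; accept=S4; S0-x->S0; S0-y->S1; S1-x->S0; S1-y->S2; S2-x->S0; S2-y->S3; S3-x->S4; S3-y->S3; S4-x->S0; S4-y->S1

Remember how much of `yyyx` the current input suffix matches. State S0 means no match yet; S1 means the last symbol is `y`; S2 means the last 2 symbols are `yy`; S3 means the last 3 symbols are `yyy`; S4 means the last 4 symbols are `yyyx`. Only S4 accepts. On a mismatch, fall back to the longest proper suffix that is still a prefix of `yyyx`.
A 5-state machine:
        x   y  
>  S0   S0  S1 
   S1   S0  S2 
   S2   S0  S3 
   S3   S4  S3 
 * S4   S0  S1 
(> = start, * = accepting)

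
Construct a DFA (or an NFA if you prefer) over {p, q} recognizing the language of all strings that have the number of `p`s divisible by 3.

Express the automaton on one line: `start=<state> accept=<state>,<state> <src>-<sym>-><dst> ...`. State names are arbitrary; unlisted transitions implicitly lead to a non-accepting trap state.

Keep the running count of `p`s modulo 3: each `p` advances along the cycle s0 → s1 → s2 → s0 while other symbols loop. Accept at s0.
With 3 states:
        p   q  
>* s0   s1  s0 
   s1   s2  s1 
   s2   s0  s2 
(> = start, * = accepting)

start=s0 accept=s0 s0-p->s1 s0-q->s0 s1-p->s2 s1-q->s1 s2-p->s0 s2-q->s2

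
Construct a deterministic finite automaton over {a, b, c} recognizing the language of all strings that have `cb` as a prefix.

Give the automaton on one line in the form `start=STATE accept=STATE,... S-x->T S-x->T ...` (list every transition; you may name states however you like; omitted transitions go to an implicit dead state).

start=q0 accept=q2 q0-a->q3 q0-b->q3 q0-c->q1 q1-a->q3 q1-b->q2 q1-c->q3 q2-a->q2 q2-b->q2 q2-c->q2 q3-a->q3 q3-b->q3 q3-c->q3

Walk along `cb` while the input agrees: from q0 take `c` to q1, and so on. Any deviation drops to the rejecting sink q3. Once q2 is reached the prefix is confirmed and every continuation is accepted.
        a   b   c  
>  q0   q3  q3  q1 
   q1   q3  q2  q3 
 * q2   q2  q2  q2 
   q3   q3  q3  q3 
(> = start, * = accepting)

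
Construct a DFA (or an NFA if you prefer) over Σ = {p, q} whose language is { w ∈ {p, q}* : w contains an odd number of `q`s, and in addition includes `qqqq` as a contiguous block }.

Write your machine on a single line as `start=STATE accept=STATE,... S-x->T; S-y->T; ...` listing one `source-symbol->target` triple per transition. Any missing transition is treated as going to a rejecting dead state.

Build one automaton per condition and run them in lockstep. The first has 2 states tracking the count of `q`s modulo 2; the second has 5 states tracking whether and how much of `qqqq` has been seen. A product state is a pair (one from each), accepting exactly when both do.
10 states suffice.
        p   q  
>  s0   s0  s1 
   s1   s2  s3 
   s2   s2  s4 
   s3   s0  s5 
   s4   s0  s6 
   s5   s2  s7 
   s6   s2  s8 
   s7   s7  s9 
   s8   s0  s9 
 * s9   s9  s7 
(> = start, * = accepting)

start=s0; accept=s9; s0-p->s0; s0-q->s1; s1-p->s2; s1-q->s3; s2-p->s2; s2-q->s4; s3-p->s0; s3-q->s5; s4-p->s0; s4-q->s6; s5-p->s2; s5-q->s7; s6-p->s2; s6-q->s8; s7-p->s7; s7-q->s9; s8-p->s0; s8-q->s9; s9-p->s9; s9-q->s7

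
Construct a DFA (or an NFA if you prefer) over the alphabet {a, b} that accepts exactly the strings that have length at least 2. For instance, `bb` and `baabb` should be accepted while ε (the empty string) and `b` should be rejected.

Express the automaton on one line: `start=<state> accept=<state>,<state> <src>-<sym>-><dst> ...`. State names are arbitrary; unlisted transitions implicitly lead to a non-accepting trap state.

Count input length up to 3: every symbol moves from q0 toward q3, which means 'more than 2' and absorbs. Accept from {q2, q3}.
4 states suffice.
        a   b  
>  q0   q1  q1 
   q1   q2  q2 
 * q2   q3  q3 
 * q3   q3  q3 
(> = start, * = accepting)

start=q0 accept=q2,q3 q0-a->q1 q0-b->q1 q1-a->q2 q1-b->q2 q2-a->q3 q2-b->q3 q3-a->q3 q3-b->q3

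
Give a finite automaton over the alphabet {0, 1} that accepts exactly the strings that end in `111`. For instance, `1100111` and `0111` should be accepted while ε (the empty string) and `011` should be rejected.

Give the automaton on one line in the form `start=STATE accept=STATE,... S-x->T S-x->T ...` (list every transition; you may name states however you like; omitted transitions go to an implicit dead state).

start=A accept=D A-0->A A-1->B B-0->A B-1->C C-0->A C-1->D D-0->A D-1->D

Let each state record the length of the longest suffix of the input read so far that is also a prefix of `111`. B means the last symbol is `1`; C means the last 2 symbols are `11`; D means the last 3 symbols are `111`. Accept only at D, where the string currently ends in `111`.
4 states suffice.
       0  1 
>  A   A  B 
   B   A  C 
   C   A  D 
 * D   A  D 
(> = start, * = accepting)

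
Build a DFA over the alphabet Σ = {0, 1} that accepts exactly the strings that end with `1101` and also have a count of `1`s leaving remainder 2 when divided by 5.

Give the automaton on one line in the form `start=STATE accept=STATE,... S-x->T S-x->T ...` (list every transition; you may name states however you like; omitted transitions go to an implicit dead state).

start=q0 accept=q8 q0-0->q0 q0-1->q1 q1-0->q1 q1-1->q2 q2-0->q2 q2-1->q3 q3-0->q3 q3-1->q4 q4-0->q4 q4-1->q5 q5-0->q0 q5-1->q6 q6-0->q7 q6-1->q2 q7-0->q1 q7-1->q8 q8-0->q2 q8-1->q3

Build one automaton per condition and run them in lockstep. The first has 5 states tracking how much of the suffix `1101` has currently been matched; the second has 5 states tracking the count of `1`s modulo 5. A product state is a pair (one from each), accepting exactly when both do. Equivalent product states are then merged.
9 states suffice.
        0   1  
>  q0   q0  q1 
   q1   q1  q2 
   q2   q2  q3 
   q3   q3  q4 
   q4   q4  q5 
   q5   q0  q6 
   q6   q7  q2 
   q7   q1  q8 
 * q8   q2  q3 
(> = start, * = accepting)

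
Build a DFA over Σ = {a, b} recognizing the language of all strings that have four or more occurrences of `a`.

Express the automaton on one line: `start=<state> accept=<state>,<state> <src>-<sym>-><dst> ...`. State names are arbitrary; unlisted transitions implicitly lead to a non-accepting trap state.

start=q0 accept=q4,q5 q0-a->q1 q0-b->q0 q1-a->q2 q1-b->q1 q2-a->q3 q2-b->q2 q3-a->q4 q3-b->q3 q4-a->q5 q4-b->q4 q5-a->q5 q5-b->q5

Only the number of `a`s matters, and only up to 5. Make a chain q0 → q1 → q2 → q3 → q4 → q5 advanced by each `a` (with q5 absorbing); every other symbol self-loops. The accepting set is {q4, q5}.
With 6 states:
        a   b  
>  q0   q1  q0 
   q1   q2  q1 
   q2   q3  q2 
   q3   q4  q3 
 * q4   q5  q4 
 * q5   q5  q5 
(> = start, * = accepting)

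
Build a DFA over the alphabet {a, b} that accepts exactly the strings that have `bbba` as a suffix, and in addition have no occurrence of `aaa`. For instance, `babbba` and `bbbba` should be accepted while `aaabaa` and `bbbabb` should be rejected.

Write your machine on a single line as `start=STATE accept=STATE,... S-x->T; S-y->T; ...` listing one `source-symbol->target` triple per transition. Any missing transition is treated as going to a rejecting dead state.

start=s0; accept=s7; s0-a->s1; s0-b->s2; s1-a->s3; s1-b->s2; s2-a->s1; s2-b->s4; s3-a->s5; s3-b->s2; s4-a->s1; s4-b->s6; s5-a->s5; s5-b->s5; s6-a->s7; s6-b->s6; s7-a->s3; s7-b->s2

Run two small machines in parallel and take their product. The first has 5 states tracking how much of the suffix `bbba` has currently been matched; the second has 4 states tracking partial matches of the forbidden pattern `aaa`. A product state is a pair (one from each), accepting exactly when both do. Minimizing collapses redundant product states.
With 8 states:
        a   b  
>  s0   s1  s2 
   s1   s3  s2 
   s2   s1  s4 
   s3   s5  s2 
   s4   s1  s6 
   s5   s5  s5 
   s6   s7  s6 
 * s7   s3  s2 
(> = start, * = accepting)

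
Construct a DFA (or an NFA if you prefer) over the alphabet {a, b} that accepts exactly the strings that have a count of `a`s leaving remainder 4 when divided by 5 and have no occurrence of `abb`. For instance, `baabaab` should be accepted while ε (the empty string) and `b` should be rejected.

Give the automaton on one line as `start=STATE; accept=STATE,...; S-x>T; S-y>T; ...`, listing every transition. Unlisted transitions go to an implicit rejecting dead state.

start=s0; accept=s7,s10; s0-a>s1; s0-b>s0; s1-a>s2; s1-b>s3; s2-a>s4; s2-b>s5; s3-a>s2; s3-b>s6; s4-a>s7; s4-b>s8; s5-a>s4; s5-b>s6; s6-a>s6; s6-b>s6; s7-a>s9; s7-b>s10; s8-a>s7; s8-b>s6; s9-a>s1; s9-b>s11; s10-a>s9; s10-b>s6; s11-a>s1; s11-b>s6

Handle the two conditions separately and then intersect. The first has 5 states tracking the count of `a`s modulo 5; the second has 4 states tracking partial matches of the forbidden pattern `abb`. A product state is a pair (one from each), accepting exactly when both do. Equivalent product states are then merged.
          a    b  
>  s0     s1   s0 
   s1     s2   s3 
   s2     s4   s5 
   s3     s2   s6 
   s4     s7   s8 
   s5     s4   s6 
   s6     s6   s6 
 * s7     s9  s10 
   s8     s7   s6 
   s9     s1  s11 
 * s10    s9   s6 
   s11    s1   s6 
(> = start, * = accepting)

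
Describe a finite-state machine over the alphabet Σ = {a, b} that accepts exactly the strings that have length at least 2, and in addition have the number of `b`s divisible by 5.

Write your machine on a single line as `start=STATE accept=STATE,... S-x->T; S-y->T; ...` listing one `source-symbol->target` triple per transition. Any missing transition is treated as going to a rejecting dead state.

start=q0; accept=q3,q6; q0-a->q1; q0-b->q2; q1-a->q3; q1-b->q4; q2-a->q4; q2-b->q5; q3-a->q6; q3-b->q7; q4-a->q7; q4-b->q8; q5-a->q8; q5-b->q9; q6-a->q6; q6-b->q7; q7-a->q7; q7-b->q8; q8-a->q8; q8-b->q9; q9-a->q9; q9-b->q10; q10-a->q10; q10-b->q6

Build one automaton per condition and run them in lockstep. One (4 states) tracks the input length, saturating at 3; the other (5 states) tracks the count of `b`s modulo 5. Each combined state is a pair, one component from each; accept when both components accept.
11 states suffice.
          a    b  
>  q0     q1   q2 
   q1     q3   q4 
   q2     q4   q5 
 * q3     q6   q7 
   q4     q7   q8 
   q5     q8   q9 
 * q6     q6   q7 
   q7     q7   q8 
   q8     q8   q9 
   q9     q9  q10 
   q10   q10   q6 
(> = start, * = accepting)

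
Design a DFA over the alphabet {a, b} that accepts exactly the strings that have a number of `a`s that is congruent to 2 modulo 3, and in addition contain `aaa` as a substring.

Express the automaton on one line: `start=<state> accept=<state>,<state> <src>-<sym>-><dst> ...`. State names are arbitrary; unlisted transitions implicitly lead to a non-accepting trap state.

Build one automaton per condition and run them in lockstep. One (3 states) tracks the count of `a`s modulo 3; the other (4 states) tracks whether and how much of `aaa` has been seen. Each combined state is a pair, one component from each; accept when both components accept.
A 12-state machine:
          a    b  
>  s0     s1   s0 
   s1     s2   s3 
   s2     s4   s5 
   s3     s6   s3 
   s4     s7   s4 
   s5     s8   s5 
   s6     s9   s5 
   s7    s10   s7 
   s8    s11   s0 
   s9     s7   s0 
 * s10    s4  s10 
   s11   s10   s3 
(> = start, * = accepting)

start=s0 accept=s10 s0-a->s1 s0-b->s0 s1-a->s2 s1-b->s3 s2-a->s4 s2-b->s5 s3-a->s6 s3-b->s3 s4-a->s7 s4-b->s4 s5-a->s8 s5-b->s5 s6-a->s9 s6-b->s5 s7-a->s10 s7-b->s7 s8-a->s11 s8-b->s0 s9-a->s7 s9-b->s0 s10-a->s4 s10-b->s10 s11-a->s10 s11-b->s3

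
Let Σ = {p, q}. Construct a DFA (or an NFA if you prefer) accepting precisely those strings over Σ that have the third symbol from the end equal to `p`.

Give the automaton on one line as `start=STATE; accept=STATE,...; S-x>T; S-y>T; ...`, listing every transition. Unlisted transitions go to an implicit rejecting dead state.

start=A; accept=H,I,J,K; A-p>B; A-q>C; B-p>D; B-q>E; C-p>F; C-q>G; D-p>H; D-q>I; E-p>J; E-q>K; F-p>L; F-q>M; G-p>N; G-q>O; H-p>H; H-q>I; I-p>J; I-q>K; J-p>L; J-q>M; K-p>N; K-q>O; L-p>H; L-q>I; M-p>J; M-q>K; N-p>L; N-q>M; O-p>N; O-q>O

A DFA must remember the last 3 symbols (since which symbol is third-to-last isn't known until the input ends). Use one state per possible window of the last ≤3 symbols; accept from those whose window starts with `p`.
A 15-state machine:
       p  q 
>  A   B  C 
   B   D  E 
   C   F  G 
   D   H  I 
   E   J  K 
   F   L  M 
   G   N  O 
 * H   H  I 
 * I   J  K 
 * J   L  M 
 * K   N  O 
   L   H  I 
   M   J  K 
   N   L  M 
   O   N  O 
(> = start, * = accepting)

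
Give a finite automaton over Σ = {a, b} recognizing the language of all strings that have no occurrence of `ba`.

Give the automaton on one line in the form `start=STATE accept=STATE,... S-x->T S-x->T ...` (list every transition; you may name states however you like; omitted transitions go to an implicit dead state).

start=q0 accept=q0,q1 q0-a->q0 q0-b->q1 q1-a->q2 q1-b->q1 q2-a->q2 q2-b->q2

This is the complement of 'contains `ba`'. Use the same substring-matching states — q0 through q2 holding how much of `ba` has just been matched — but flip the accepting set: everything except the trap q2 accepts.
3 states suffice.
        a   b  
>* q0   q0  q1 
 * q1   q2  q1 
   q2   q2  q2 
(> = start, * = accepting)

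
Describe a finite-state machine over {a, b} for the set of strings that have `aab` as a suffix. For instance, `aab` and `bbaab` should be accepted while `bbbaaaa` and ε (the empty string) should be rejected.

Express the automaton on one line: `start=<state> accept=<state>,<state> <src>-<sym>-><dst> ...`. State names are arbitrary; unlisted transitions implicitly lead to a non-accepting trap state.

start=q0 accept=q3 q0-a->q1 q0-b->q0 q1-a->q2 q1-b->q0 q2-a->q2 q2-b->q3 q3-a->q1 q3-b->q0

Remember how much of `aab` the current input suffix matches. State q0 means no match yet; q1 means the last symbol is `a`; q2 means the last 2 symbols are `aa`; q3 means the last 3 symbols are `aab`. Only q3 accepts. On a mismatch, fall back to the longest proper suffix that is still a prefix of `aab`.
A 4-state machine:
        a   b  
>  q0   q1  q0 
   q1   q2  q0 
   q2   q2  q3 
 * q3   q1  q0 
(> = start, * = accepting)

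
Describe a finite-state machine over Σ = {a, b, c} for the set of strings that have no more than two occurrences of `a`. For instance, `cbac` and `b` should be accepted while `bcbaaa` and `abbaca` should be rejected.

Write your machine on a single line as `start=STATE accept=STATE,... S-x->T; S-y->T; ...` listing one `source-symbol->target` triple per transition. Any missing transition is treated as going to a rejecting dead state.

start=S0; accept=S0,S1,S2; S0-a->S1; S0-b->S0; S0-c->S0; S1-a->S2; S1-b->S1; S1-c->S1; S2-a->S3; S2-b->S2; S2-c->S2; S3-a->S3; S3-b->S3; S3-c->S3

Only the number of `a`s matters, and only up to 3. Make a chain S0 → S1 → S2 → S3 advanced by each `a` (with S3 absorbing); every other symbol self-loops. The accepting set is {S0, S1, S2}.
        a   b   c  
>* S0   S1  S0  S0 
 * S1   S2  S1  S1 
 * S2   S3  S2  S2 
   S3   S3  S3  S3 
(> = start, * = accepting)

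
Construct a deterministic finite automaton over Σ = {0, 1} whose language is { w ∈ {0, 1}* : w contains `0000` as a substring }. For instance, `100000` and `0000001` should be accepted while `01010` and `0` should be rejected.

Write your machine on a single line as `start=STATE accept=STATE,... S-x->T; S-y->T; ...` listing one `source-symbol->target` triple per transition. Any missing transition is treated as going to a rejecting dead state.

Track how much of `0000` has been matched so far: state q0 is no progress, q4 is the absorbing accept state reached once `0000` has occurred. Intermediate states record partial matches; on a mismatch, fall back to the longest reusable overlap.
        0   1  
>  q0   q1  q0 
   q1   q2  q0 
   q2   q3  q0 
   q3   q4  q0 
 * q4   q4  q4 
(> = start, * = accepting)

start=q0; accept=q4; q0-0->q1; q0-1->q0; q1-0->q2; q1-1->q0; q2-0->q3; q2-1->q0; q3-0->q4; q3-1->q0; q4-0->q4; q4-1->q4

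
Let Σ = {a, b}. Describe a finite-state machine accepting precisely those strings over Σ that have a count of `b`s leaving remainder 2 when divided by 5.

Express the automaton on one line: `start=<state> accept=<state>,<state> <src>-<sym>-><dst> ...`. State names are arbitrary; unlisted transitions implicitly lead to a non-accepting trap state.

Keep the running count of `b`s modulo 5: each `b` advances along the cycle s0 → s1 → s2 → s3 → s4 → s0 while other symbols loop. Accept at s2.
With 5 states:
        a   b  
>  s0   s0  s1 
   s1   s1  s2 
 * s2   s2  s3 
   s3   s3  s4 
   s4   s4  s0 
(> = start, * = accepting)

start=s0 accept=s2 s0-a->s0 s0-b->s1 s1-a->s1 s1-b->s2 s2-a->s2 s2-b->s3 s3-a->s3 s3-b->s4 s4-a->s4 s4-b->s0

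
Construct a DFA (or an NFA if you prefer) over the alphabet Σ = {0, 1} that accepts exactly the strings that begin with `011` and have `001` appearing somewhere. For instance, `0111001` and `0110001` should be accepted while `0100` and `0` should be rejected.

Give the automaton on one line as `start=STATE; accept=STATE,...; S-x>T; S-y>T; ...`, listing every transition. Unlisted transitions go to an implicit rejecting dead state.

Handle the two conditions separately and then intersect. The first has 5 states tracking whether the input so far still matches the prefix `011`; the second has 4 states tracking whether and how much of `001` has been seen. A product state is a pair (one from each), accepting exactly when both do.
With 11 states:
          0    1  
>  s0     s1   s2 
   s1     s3   s4 
   s2     s5   s2 
   s3     s3   s6 
   s4     s5   s7 
   s5     s3   s2 
   s6     s6   s6 
   s7     s8   s7 
   s8     s9   s7 
   s9     s9  s10 
 * s10   s10  s10 
(> = start, * = accepting)

start=s0; accept=s10; s0-0>s1; s0-1>s2; s1-0>s3; s1-1>s4; s2-0>s5; s2-1>s2; s3-0>s3; s3-1>s6; s4-0>s5; s4-1>s7; s5-0>s3; s5-1>s2; s6-0>s6; s6-1>s6; s7-0>s8; s7-1>s7; s8-0>s9; s8-1>s7; s9-0>s9; s9-1>s10; s10-0>s10; s10-1>s10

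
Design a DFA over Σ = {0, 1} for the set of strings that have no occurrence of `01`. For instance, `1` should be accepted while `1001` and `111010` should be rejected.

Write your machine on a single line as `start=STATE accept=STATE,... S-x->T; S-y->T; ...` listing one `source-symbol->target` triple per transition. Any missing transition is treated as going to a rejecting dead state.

This is the complement of 'contains `01`'. Use the same substring-matching states — s0 through s2 holding how much of `01` has just been matched — but flip the accepting set: everything except the trap s2 accepts.
        0   1  
>* s0   s1  s0 
 * s1   s1  s2 
   s2   s2  s2 
(> = start, * = accepting)

start=s0; accept=s0,s1; s0-0->s1; s0-1->s0; s1-0->s1; s1-1->s2; s2-0->s2; s2-1->s2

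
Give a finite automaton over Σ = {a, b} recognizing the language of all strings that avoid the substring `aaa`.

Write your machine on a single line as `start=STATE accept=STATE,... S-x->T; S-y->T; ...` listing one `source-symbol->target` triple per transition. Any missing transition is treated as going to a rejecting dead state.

start=s0; accept=s0,s1,s2; s0-a->s1; s0-b->s0; s1-a->s2; s1-b->s0; s2-a->s3; s2-b->s0; s3-a->s3; s3-b->s3

This is the complement of 'contains `aaa`'. Use the same substring-matching states — s0 through s3 holding how much of `aaa` has just been matched — but flip the accepting set: everything except the trap s3 accepts.
4 states suffice.
        a   b  
>* s0   s1  s0 
 * s1   s2  s0 
 * s2   s3  s0 
   s3   s3  s3 
(> = start, * = accepting)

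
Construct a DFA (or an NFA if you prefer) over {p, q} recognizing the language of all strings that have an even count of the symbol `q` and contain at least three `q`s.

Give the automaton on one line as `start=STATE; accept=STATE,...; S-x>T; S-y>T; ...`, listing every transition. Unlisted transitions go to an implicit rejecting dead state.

start=s0; accept=s4; s0-p>s0; s0-q>s1; s1-p>s1; s1-q>s2; s2-p>s2; s2-q>s3; s3-p>s3; s3-q>s4; s4-p>s4; s4-q>s3

Handle the two conditions separately and then intersect. The first has 2 states tracking the count of `q`s modulo 2; the second has 5 states tracking the count of `q`s, saturating at 4. A product state is a pair (one from each), accepting exactly when both do. Equivalent product states are then merged.
With 5 states:
        p   q  
>  s0   s0  s1 
   s1   s1  s2 
   s2   s2  s3 
   s3   s3  s4 
 * s4   s4  s3 
(> = start, * = accepting)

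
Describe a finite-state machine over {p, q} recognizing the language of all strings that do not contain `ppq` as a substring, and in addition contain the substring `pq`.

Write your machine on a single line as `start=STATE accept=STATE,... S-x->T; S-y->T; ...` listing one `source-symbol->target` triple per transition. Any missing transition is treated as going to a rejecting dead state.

start=S0; accept=S3,S4,S5; S0-p->S1; S0-q->S0; S1-p->S2; S1-q->S3; S2-p->S2; S2-q->S2; S3-p->S4; S3-q->S3; S4-p->S5; S4-q->S3; S5-p->S5; S5-q->S2

Build one automaton per condition and run them in lockstep. The first has 4 states tracking partial matches of the forbidden pattern `ppq`; the second has 3 states tracking whether and how much of `pq` has been seen. A product state is a pair (one from each), accepting exactly when both do. Minimizing collapses redundant product states.
With 6 states:
        p   q  
>  S0   S1  S0 
   S1   S2  S3 
   S2   S2  S2 
 * S3   S4  S3 
 * S4   S5  S3 
 * S5   S5  S2 
(> = start, * = accepting)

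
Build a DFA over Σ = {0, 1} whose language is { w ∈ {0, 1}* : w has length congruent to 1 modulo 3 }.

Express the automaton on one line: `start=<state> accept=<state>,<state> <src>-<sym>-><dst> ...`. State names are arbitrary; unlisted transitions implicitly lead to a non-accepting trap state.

Count input length modulo 3: every symbol advances one step around the cycle A → B → C → A. Accept at B.
With 3 states:
       0  1 
>  A   B  B 
 * B   C  C 
   C   A  A 
(> = start, * = accepting)

start=A accept=B A-0->B A-1->B B-0->C B-1->C C-0->A C-1->A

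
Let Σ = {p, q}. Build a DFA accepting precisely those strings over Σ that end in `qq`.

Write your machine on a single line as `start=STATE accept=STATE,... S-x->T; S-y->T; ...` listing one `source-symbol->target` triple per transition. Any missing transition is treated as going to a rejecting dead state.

start=A; accept=C; A-p->A; A-q->B; B-p->A; B-q->C; C-p->A; C-q->C

Remember how much of `qq` the current input suffix matches. State A means no match yet; B means the last symbol is `q`; C means the last 2 symbols are `qq`. Only C accepts. On a mismatch, fall back to the longest proper suffix that is still a prefix of `qq`.
A 3-state machine:
       p  q 
>  A   A  B 
   B   A  C 
 * C   A  C 
(> = start, * = accepting)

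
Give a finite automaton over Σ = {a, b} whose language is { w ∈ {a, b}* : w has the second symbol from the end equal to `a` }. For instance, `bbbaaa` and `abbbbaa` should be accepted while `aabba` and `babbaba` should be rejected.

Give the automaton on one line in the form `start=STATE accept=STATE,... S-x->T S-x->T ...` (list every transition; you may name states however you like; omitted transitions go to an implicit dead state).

Because acceptance depends on a position counted from the end, the machine has to buffer the most recent 2 symbols. Make each state the string of the last up-to-2 symbols read; on input `x` shift the window left and append `x`. Accept when the buffered window has length 2 and begins with `a`.
With 7 states:
        a   b  
>  S0   S1  S2 
   S1   S3  S4 
   S2   S5  S6 
 * S3   S3  S4 
 * S4   S5  S6 
   S5   S3  S4 
   S6   S5  S6 
(> = start, * = accepting)

start=S0 accept=S3,S4 S0-a->S1 S0-b->S2 S1-a->S3 S1-b->S4 S2-a->S5 S2-b->S6 S3-a->S3 S3-b->S4 S4-a->S5 S4-b->S6 S5-a->S3 S5-b->S4 S6-a->S5 S6-b->S6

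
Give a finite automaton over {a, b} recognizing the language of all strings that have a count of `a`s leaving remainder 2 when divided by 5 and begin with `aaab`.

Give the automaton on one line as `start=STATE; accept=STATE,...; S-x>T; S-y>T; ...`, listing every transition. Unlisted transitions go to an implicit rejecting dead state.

Handle the two conditions separately and then intersect. One (5 states) tracks the count of `a`s modulo 5; the other (6 states) tracks whether the input so far still matches the prefix `aaab`. Each combined state is a pair, one component from each; accept when both components accept. After merging equivalent states the machine shrinks.
A 10-state machine:
        a   b  
>  q0   q1  q2 
   q1   q3  q2 
   q2   q2  q2 
   q3   q4  q2 
   q4   q2  q5 
   q5   q6  q5 
   q6   q7  q6 
   q7   q8  q7 
   q8   q9  q8 
 * q9   q5  q9 
(> = start, * = accepting)

start=q0; accept=q9; q0-a>q1; q0-b>q2; q1-a>q3; q1-b>q2; q2-a>q2; q2-b>q2; q3-a>q4; q3-b>q2; q4-a>q2; q4-b>q5; q5-a>q6; q5-b>q5; q6-a>q7; q6-b>q6; q7-a>q8; q7-b>q7; q8-a>q9; q8-b>q8; q9-a>q5; q9-b>q9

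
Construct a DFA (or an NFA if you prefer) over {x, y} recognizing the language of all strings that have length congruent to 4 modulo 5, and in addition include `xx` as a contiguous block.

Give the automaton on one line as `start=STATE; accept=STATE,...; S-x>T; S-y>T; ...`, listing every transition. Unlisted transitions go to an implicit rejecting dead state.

start=S0; accept=S9; S0-x>S1; S0-y>S2; S1-x>S3; S1-y>S4; S2-x>S5; S2-y>S4; S3-x>S6; S3-y>S6; S4-x>S7; S4-y>S8; S5-x>S6; S5-y>S8; S6-x>S9; S6-y>S9; S7-x>S9; S7-y>S10; S8-x>S11; S8-y>S10; S9-x>S12; S9-y>S12; S10-x>S13; S10-y>S0; S11-x>S12; S11-y>S0; S12-x>S14; S12-y>S14; S13-x>S14; S13-y>S2; S14-x>S3; S14-y>S3

Handle the two conditions separately and then intersect. One (5 states) tracks the input length modulo 5; the other (3 states) tracks whether and how much of `xx` has been seen. Each combined state is a pair, one component from each; accept when both components accept.
15 states suffice.
          x    y  
>  S0     S1   S2 
   S1     S3   S4 
   S2     S5   S4 
   S3     S6   S6 
   S4     S7   S8 
   S5     S6   S8 
   S6     S9   S9 
   S7     S9  S10 
   S8    S11  S10 
 * S9    S12  S12 
   S10   S13   S0 
   S11   S12   S0 
   S12   S14  S14 
   S13   S14   S2 
   S14    S3   S3 
(> = start, * = accepting)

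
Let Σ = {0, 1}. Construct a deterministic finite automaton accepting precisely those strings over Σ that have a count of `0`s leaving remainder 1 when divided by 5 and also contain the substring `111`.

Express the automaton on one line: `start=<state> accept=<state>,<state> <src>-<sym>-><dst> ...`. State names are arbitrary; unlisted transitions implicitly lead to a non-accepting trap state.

Handle the two conditions separately and then intersect. One (5 states) tracks the count of `0`s modulo 5; the other (4 states) tracks whether and how much of `111` has been seen. Each combined state is a pair, one component from each; accept when both components accept.
A 20-state machine:
          0    1  
>  q0     q1   q2 
   q1     q3   q4 
   q2     q1   q5 
   q3     q6   q7 
   q4     q3   q8 
   q5     q1   q9 
   q6    q10  q11 
   q7     q6  q12 
   q8     q3  q13 
   q9    q13   q9 
   q10    q0  q14 
   q11   q10  q15 
   q12    q6  q16 
 * q13   q16  q13 
   q14    q0  q17 
   q15   q10  q18 
   q16   q18  q16 
   q17    q0  q19 
   q18   q19  q18 
   q19    q9  q19 
(> = start, * = accepting)

start=q0 accept=q13 q0-0->q1 q0-1->q2 q1-0->q3 q1-1->q4 q2-0->q1 q2-1->q5 q3-0->q6 q3-1->q7 q4-0->q3 q4-1->q8 q5-0->q1 q5-1->q9 q6-0->q10 q6-1->q11 q7-0->q6 q7-1->q12 q8-0->q3 q8-1->q13 q9-0->q13 q9-1->q9 q10-0->q0 q10-1->q14 q11-0->q10 q11-1->q15 q12-0->q6 q12-1->q16 q13-0->q16 q13-1->q13 q14-0->q0 q14-1->q17 q15-0->q10 q15-1->q18 q16-0->q18 q16-1->q16 q17-0->q0 q17-1->q19 q18-0->q19 q18-1->q18 q19-0->q9 q19-1->q19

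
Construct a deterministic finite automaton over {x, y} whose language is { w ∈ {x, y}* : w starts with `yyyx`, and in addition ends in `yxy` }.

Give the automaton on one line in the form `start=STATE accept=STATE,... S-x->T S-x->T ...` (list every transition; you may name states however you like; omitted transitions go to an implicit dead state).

start=q0 accept=q10 q0-x->q1 q0-y->q2 q1-x->q1 q1-y->q3 q2-x->q4 q2-y->q5 q3-x->q4 q3-y->q3 q4-x->q1 q4-y->q6 q5-x->q4 q5-y->q7 q6-x->q4 q6-y->q3 q7-x->q8 q7-y->q3 q8-x->q9 q8-y->q10 q9-x->q9 q9-y->q11 q10-x->q8 q10-y->q11 q11-x->q8 q11-y->q11

Handle the two conditions separately and then intersect. The first has 6 states tracking whether the input so far still matches the prefix `yyyx`; the second has 4 states tracking how much of the suffix `yxy` has currently been matched. A product state is a pair (one from each), accepting exactly when both do.
12 states suffice.
          x    y  
>  q0     q1   q2 
   q1     q1   q3 
   q2     q4   q5 
   q3     q4   q3 
   q4     q1   q6 
   q5     q4   q7 
   q6     q4   q3 
   q7     q8   q3 
   q8     q9  q10 
   q9     q9  q11 
 * q10    q8  q11 
   q11    q8  q11 
(> = start, * = accepting)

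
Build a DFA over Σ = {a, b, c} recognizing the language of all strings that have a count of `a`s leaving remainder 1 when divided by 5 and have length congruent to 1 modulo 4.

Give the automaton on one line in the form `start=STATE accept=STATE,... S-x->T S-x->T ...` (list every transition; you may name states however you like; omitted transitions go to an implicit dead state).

Build one automaton per condition and run them in lockstep. One (5 states) tracks the count of `a`s modulo 5; the other (4 states) tracks the input length modulo 4. Each combined state is a pair, one component from each; accept when both components accept.
A 20-state machine:
          a    b    c  
>  s0     s1   s2   s2 
 * s1     s3   s4   s4 
   s2     s4   s5   s5 
   s3     s6   s7   s7 
   s4     s7   s8   s8 
   s5     s8   s9   s9 
   s6    s10  s11  s11 
   s7    s11  s12  s12 
   s8    s12  s13  s13 
   s9    s13   s0   s0 
   s10    s2  s14  s14 
   s11   s14  s15  s15 
   s12   s15  s16  s16 
   s13   s16   s1   s1 
   s14    s5  s17  s17 
   s15   s17  s18  s18 
   s16   s18   s3   s3 
   s17    s9  s19  s19 
   s18   s19   s6   s6 
   s19    s0  s10  s10 
(> = start, * = accepting)

start=s0 accept=s1 s0-a->s1 s0-b->s2 s0-c->s2 s1-a->s3 s1-b->s4 s1-c->s4 s2-a->s4 s2-b->s5 s2-c->s5 s3-a->s6 s3-b->s7 s3-c->s7 s4-a->s7 s4-b->s8 s4-c->s8 s5-a->s8 s5-b->s9 s5-c->s9 s6-a->s10 s6-b->s11 s6-c->s11 s7-a->s11 s7-b->s12 s7-c->s12 s8-a->s12 s8-b->s13 s8-c->s13 s9-a->s13 s9-b->s0 s9-c->s0 s10-a->s2 s10-b->s14 s10-c->s14 s11-a->s14 s11-b->s15 s11-c->s15 s12-a->s15 s12-b->s16 s12-c->s16 s13-a->s16 s13-b->s1 s13-c->s1 s14-a->s5 s14-b->s17 s14-c->s17 s15-a->s17 s15-b->s18 s15-c->s18 s16-a->s18 s16-b->s3 s16-c->s3 s17-a->s9 s17-b->s19 s17-c->s19 s18-a->s19 s18-b->s6 s18-c->s6 s19-a->s0 s19-b->s10 s19-c->s10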